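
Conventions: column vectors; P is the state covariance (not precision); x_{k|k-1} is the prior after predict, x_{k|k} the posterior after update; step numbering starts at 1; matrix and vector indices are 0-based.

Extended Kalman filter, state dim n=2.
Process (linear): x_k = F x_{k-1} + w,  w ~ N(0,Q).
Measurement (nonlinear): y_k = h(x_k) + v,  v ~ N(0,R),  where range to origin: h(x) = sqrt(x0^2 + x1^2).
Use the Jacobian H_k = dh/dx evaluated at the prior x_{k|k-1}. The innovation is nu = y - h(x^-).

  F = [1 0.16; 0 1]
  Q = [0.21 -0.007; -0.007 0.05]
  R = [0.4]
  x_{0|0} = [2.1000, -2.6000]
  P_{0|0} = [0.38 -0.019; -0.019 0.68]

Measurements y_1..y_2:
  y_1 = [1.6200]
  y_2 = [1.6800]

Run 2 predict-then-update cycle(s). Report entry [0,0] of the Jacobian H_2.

H_jac[0,0] = 0.5005

step 1: x^-=[1.6840, -2.6000]  P^-=[0.6013 0.0828; 0.0828 0.7300]  H_jac=[0.5436 -0.8393]  S=[1.0164]  K=[0.2532; -0.5585]  nu=[-1.4777]  x^+=[1.3098, -1.7747]  P^+=[0.5361 0.2266; 0.2266 0.4129]
step 2: x^-=[1.0258, -1.7747]  P^-=[0.8292 0.2856; 0.2856 0.4629]  H_jac=[0.5005 -0.8658]  S=[0.7071]  K=[0.2371; -0.3646]  nu=[-0.3698]  x^+=[0.9381, -1.6398]  P^+=[0.7894 0.3468; 0.3468 0.3689]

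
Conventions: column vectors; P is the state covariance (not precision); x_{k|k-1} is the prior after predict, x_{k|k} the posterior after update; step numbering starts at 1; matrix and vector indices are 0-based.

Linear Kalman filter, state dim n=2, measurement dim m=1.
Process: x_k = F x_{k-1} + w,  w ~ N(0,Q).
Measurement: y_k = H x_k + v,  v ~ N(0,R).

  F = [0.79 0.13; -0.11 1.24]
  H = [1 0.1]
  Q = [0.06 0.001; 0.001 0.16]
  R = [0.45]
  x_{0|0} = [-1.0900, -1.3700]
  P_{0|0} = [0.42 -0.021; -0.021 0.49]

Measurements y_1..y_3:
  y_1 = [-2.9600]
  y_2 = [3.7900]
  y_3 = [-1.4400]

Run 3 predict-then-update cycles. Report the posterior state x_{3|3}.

step 1: x^-=[-1.0392, -1.5789]  P^-=[0.3261 0.0232; 0.0232 0.9242]  S=[0.7900]  K=[0.4157; 0.1464]  nu=[-1.7629]  x^+=[-1.7721, -1.8370]  P^+=[0.1896 -0.0249; -0.0249 0.9073]
step 2: x^-=[-1.6388, -2.0829]  P^-=[0.1885 0.1068; 0.1068 1.5641]  S=[0.6755]  K=[0.2949; 0.3896]  nu=[5.6370]  x^+=[0.0236, 0.1134]  P^+=[0.1298 0.0292; 0.0292 1.4616]
step 3: x^-=[0.0334, 0.1381]  P^-=[0.1717 0.2535; 0.2535 2.4010]  S=[0.6964]  K=[0.2829; 0.7088]  nu=[-1.4872]  x^+=[-0.3874, -0.9160]  P^+=[0.1159 0.1138; 0.1138 2.0511]

x_post = [-0.3874, -0.9160]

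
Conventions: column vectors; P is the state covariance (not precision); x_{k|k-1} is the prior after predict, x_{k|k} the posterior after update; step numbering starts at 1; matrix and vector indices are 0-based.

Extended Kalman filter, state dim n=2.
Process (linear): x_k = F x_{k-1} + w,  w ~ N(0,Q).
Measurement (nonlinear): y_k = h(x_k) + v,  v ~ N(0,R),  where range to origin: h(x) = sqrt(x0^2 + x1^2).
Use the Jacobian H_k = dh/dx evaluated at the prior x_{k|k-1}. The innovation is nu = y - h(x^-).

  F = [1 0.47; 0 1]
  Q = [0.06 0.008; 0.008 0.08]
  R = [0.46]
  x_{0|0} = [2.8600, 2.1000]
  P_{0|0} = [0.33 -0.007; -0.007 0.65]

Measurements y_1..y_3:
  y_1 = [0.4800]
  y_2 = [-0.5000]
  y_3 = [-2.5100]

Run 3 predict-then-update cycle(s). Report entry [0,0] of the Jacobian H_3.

step 1: x^-=[3.8470, 2.1000]  P^-=[0.5270 0.3065; 0.3065 0.7300]  H_jac=[0.8777 0.4791]  S=[1.2914]  K=[0.4719; 0.4792]  nu=[-3.9029]  x^+=[2.0052, 0.2299]  P^+=[0.2394 0.0145; 0.0145 0.4335]
step 2: x^-=[2.1133, 0.2299]  P^-=[0.4088 0.2262; 0.2262 0.5135]  H_jac=[0.9941 0.1081]  S=[0.9187]  K=[0.4690; 0.3053]  nu=[-2.6257]  x^+=[0.8818, -0.5716]  P^+=[0.2067 0.0947; 0.0947 0.4279]
step 3: x^-=[0.6131, -0.5716]  P^-=[0.4503 0.3038; 0.3038 0.5079]  H_jac=[0.7314 -0.6819]  S=[0.6340]  K=[0.1926; -0.1958]  nu=[-3.3483]  x^+=[-0.0319, 0.0840]  P^+=[0.4267 0.3277; 0.3277 0.4836]

H_jac[0,0] = 0.7314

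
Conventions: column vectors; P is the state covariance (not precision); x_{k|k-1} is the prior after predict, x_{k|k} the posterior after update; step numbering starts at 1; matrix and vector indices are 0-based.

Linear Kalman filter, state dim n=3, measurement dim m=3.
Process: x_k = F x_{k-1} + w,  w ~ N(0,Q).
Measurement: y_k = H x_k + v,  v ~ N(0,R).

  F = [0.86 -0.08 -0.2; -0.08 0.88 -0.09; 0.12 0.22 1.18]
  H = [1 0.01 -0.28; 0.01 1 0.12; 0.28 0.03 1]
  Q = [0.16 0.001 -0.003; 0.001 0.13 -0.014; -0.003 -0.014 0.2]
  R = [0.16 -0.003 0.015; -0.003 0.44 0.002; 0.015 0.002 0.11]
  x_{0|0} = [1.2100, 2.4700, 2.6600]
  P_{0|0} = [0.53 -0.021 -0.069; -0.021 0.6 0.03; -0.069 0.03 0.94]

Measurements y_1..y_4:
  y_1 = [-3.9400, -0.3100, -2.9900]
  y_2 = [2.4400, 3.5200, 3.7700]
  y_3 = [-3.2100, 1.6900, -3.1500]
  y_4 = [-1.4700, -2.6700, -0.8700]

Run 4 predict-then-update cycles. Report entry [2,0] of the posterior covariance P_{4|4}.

step 1: x^-=[0.3110, 1.8374, 3.8274]  P^-=[0.6210 -0.0776 -0.2570; -0.0776 0.6029 0.0332; -0.2570 0.0332 1.5405]  S=[1.0440 -0.1595 -0.4816; -0.1595 1.0709 0.2070; -0.4816 0.2070 1.5565]  K=[0.7418 -0.0192 0.1772; -0.0188 0.5754 -0.0634; -0.2612 -0.0047 0.8639]  nu=[-3.1977, -2.6098, -6.9596]  x^+=[-3.2441, 0.8369, -1.3379]  P^+=[0.1207 -0.0112 -0.0029; -0.0112 0.2545 -0.0106; -0.0029 -0.0106 0.0922]
step 2: x^-=[-2.5893, 1.1164, -1.7839]  P^-=[0.2568 -0.0301 -0.0202; -0.0301 0.3318 0.0128; -0.0202 0.0128 0.3356]  S=[0.4538 -0.0445 -0.0265; -0.0445 0.7791 0.0565; -0.0265 0.0565 0.4550]  K=[0.5848 -0.0158 0.1477; -0.0265 0.4276 -0.0231; -0.2092 0.0042 0.7133]  nu=[4.5186, 2.6436, 6.2454]  x^+=[0.9341, 1.9830, 1.7369]  P^+=[0.0955 -0.0092 -0.0015; -0.0092 0.1889 -0.0052; -0.0015 -0.0052 0.0759]
step 3: x^-=[0.2973, 1.5140, 2.5979]  P^-=[0.2365 -0.0236 -0.0168; -0.0236 0.2796 0.0077; -0.0168 0.0077 0.3126]  S=[0.4299 -0.0360 -0.0225; -0.0360 0.7255 0.0489; -0.0225 0.0489 0.4321]  K=[0.5668 -0.0136 0.1438; -0.0221 0.3868 -0.0231; -0.2054 0.0045 0.7020]  nu=[-2.7950, -0.1387, -5.8766]  x^+=[-2.1301, 1.6576, -0.9539]  P^+=[0.0926 -0.0081 -0.0014; -0.0081 0.1709 -0.0049; -0.0014 -0.0049 0.0747]
step 4: x^-=[-1.7737, 1.7149, -1.0165]  P^-=[0.2340 -0.0213 -0.0162; -0.0213 0.2654 0.0047; -0.0162 0.0047 0.3102]  S=[0.4270 -0.0330 -0.0219; -0.0330 0.7106 0.0458; -0.0219 0.0458 0.4296]  K=[0.5646 -0.0125 0.1434; -0.0192 0.3748 -0.0255; -0.2051 0.0040 0.7009]  nu=[0.0020, -4.2452, 0.5917]  x^+=[-1.6346, 0.1087, -0.6191]  P^+=[0.0922 -0.0077 -0.0014; -0.0077 0.1656 -0.0052; -0.0014 -0.0052 0.0746]

P_post[2,0] = -0.0014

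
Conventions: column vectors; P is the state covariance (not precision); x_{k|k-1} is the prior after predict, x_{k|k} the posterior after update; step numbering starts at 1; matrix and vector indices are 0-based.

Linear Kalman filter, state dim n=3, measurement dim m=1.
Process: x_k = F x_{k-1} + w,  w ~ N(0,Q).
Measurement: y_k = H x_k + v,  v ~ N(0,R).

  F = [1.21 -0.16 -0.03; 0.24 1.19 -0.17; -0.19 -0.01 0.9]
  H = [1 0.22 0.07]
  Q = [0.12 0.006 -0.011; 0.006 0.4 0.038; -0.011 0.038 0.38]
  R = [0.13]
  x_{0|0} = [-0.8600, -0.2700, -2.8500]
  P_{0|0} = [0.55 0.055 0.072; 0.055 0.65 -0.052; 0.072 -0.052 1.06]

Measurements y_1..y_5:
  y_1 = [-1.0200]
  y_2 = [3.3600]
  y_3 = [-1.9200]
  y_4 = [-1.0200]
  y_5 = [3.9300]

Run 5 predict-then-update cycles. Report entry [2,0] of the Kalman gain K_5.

step 1: x^-=[-0.9119, -0.0432, -2.3989]  P^-=[0.9158 0.1096 -0.0777; 0.1096 1.4294 -0.2075; -0.0777 -0.2075 1.2350]  S=[1.1520]  K=[0.8112; 0.3555; -0.0320]  nu=[0.0693]  x^+=[-0.8557, -0.0186, -2.4011]  P^+=[0.1578 -0.2226 -0.0478; -0.2226 1.2838 -0.1943; -0.0478 -0.1943 1.2339]
step 2: x^-=[-0.9603, 0.1807, -1.9982]  P^-=[0.4728 -0.4865 -0.1070; -0.4865 2.2181 -0.3427; -0.1070 -0.3427 1.4042]  S=[0.4774]  K=[0.7504; -0.0471; -0.1761]  nu=[4.4205]  x^+=[2.3568, -0.0277, -2.7768]  P^+=[0.2039 -0.4696 -0.0439; -0.4696 2.2170 -0.3467; -0.0439 -0.3467 1.3894]
step 3: x^-=[2.9394, 1.0048, -2.9466]  P^-=[0.6583 -0.9957 -0.0987; -0.9957 3.4671 -0.4857; -0.0987 -0.4857 1.5325]  S=[0.4967]  K=[0.8704; -0.5374; -0.1978]  nu=[-4.8742]  x^+=[-1.3029, 3.6241, -1.9824]  P^+=[0.2820 -0.7634 -0.0131; -0.7634 3.3236 -0.5385; -0.0131 -0.5385 1.5131]
step 4: x^-=[-2.0969, 4.3370, -1.5729]  P^-=[0.9107 -1.5997 -0.0623; -1.5997 4.9495 -0.6524; -0.0623 -0.6524 1.6274]  S=[0.5555]  K=[0.9979; -1.0017; -0.1655]  nu=[0.2328]  x^+=[-1.8645, 4.1038, -1.6114]  P^+=[0.3574 -1.0444 0.0294; -1.0444 4.3921 -0.7446; 0.0294 -0.7446 1.6122]
step 5: x^-=[-2.8643, 4.7100, -1.1371]  P^-=[1.1523 -2.1818 -0.0096; -2.1818 6.3891 -0.8300; -0.0096 -0.8300 1.6986]  S=[0.6129]  K=[1.0957; -1.3612; -0.1195]  nu=[5.8377]  x^+=[3.5323, -3.2363, -1.8349]  P^+=[0.4164 -1.2676 0.0707; -1.2676 5.2535 -0.9297; 0.0707 -0.9297 1.6898]

K[2,0] = -0.1195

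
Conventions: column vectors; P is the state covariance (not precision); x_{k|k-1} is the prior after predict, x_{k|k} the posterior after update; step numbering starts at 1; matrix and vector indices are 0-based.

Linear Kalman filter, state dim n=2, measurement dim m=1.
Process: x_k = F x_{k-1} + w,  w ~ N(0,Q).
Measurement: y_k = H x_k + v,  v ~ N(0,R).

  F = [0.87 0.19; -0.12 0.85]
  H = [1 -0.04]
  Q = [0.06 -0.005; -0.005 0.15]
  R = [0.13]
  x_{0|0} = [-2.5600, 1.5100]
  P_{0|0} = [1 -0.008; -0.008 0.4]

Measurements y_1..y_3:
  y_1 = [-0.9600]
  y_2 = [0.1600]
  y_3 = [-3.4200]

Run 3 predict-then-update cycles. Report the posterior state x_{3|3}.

x_post = [-1.7004, 0.3949]

step 1: x^-=[-1.9403, 1.5907]  P^-=[0.8287 -0.0505; -0.0505 0.4550]  S=[0.9635]  K=[0.8622; -0.0713]  nu=[1.0439]  x^+=[-1.0402, 1.5162]  P^+=[0.1124 0.0087; 0.0087 0.4501]
step 2: x^-=[-0.6169, 1.4136]  P^-=[0.1642 0.0622; 0.0622 0.4751]  S=[0.2900]  K=[0.5577; 0.1490]  nu=[0.8334]  x^+=[-0.1521, 1.5378]  P^+=[0.0740 0.0381; 0.0381 0.4686]
step 3: x^-=[0.1599, 1.3254]  P^-=[0.1455 0.0903; 0.0903 0.4819]  S=[0.2691]  K=[0.5275; 0.2638]  nu=[-3.5269]  x^+=[-1.7004, 0.3949]  P^+=[0.0707 0.0528; 0.0528 0.4631]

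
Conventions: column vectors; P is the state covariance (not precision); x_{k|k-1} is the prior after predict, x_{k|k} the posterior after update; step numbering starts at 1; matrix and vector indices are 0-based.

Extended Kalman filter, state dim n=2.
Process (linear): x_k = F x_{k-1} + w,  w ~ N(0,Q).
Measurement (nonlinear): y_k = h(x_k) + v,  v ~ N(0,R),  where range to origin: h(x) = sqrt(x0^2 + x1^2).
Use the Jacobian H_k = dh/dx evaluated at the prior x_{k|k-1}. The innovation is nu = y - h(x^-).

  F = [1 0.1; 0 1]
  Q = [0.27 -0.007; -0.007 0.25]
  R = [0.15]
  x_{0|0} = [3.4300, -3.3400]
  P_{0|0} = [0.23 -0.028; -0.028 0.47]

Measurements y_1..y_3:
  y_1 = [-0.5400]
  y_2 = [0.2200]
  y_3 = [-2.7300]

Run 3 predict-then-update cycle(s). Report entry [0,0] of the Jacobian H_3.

step 1: x^-=[3.0960, -3.3400]  P^-=[0.4991 0.0120; 0.0120 0.7200]  H_jac=[0.6798 -0.7334]  S=[0.7559]  K=[0.4372; -0.6877]  nu=[-5.0942]  x^+=[0.8689, 0.1634]  P^+=[0.3546 0.2393; 0.2393 0.3625]
step 2: x^-=[0.8852, 0.1634]  P^-=[0.6761 0.2685; 0.2685 0.6125]  H_jac=[0.9834 0.1815]  S=[0.9199]  K=[0.7758; 0.4079]  nu=[-0.6802]  x^+=[0.3576, -0.1141]  P^+=[0.1225 -0.0226; -0.0226 0.4594]
step 3: x^-=[0.3461, -0.1141]  P^-=[0.3926 0.0164; 0.0164 0.7094]  H_jac=[0.9498 -0.3130]  S=[0.5639]  K=[0.6522; -0.3662]  nu=[-3.0945]  x^+=[-1.6719, 1.0190]  P^+=[0.1528 0.1510; 0.1510 0.6338]

H_jac[0,0] = 0.9498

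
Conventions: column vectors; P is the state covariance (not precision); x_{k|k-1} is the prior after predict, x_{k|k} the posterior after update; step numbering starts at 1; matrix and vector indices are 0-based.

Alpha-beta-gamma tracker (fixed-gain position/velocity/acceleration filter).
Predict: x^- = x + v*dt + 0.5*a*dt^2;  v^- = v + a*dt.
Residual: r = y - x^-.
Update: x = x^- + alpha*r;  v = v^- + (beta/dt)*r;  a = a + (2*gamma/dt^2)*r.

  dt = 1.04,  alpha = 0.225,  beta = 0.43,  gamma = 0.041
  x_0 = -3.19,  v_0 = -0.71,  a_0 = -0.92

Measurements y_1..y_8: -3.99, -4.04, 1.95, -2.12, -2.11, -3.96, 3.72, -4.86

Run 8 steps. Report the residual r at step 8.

step 1: x_pred=-4.4259  r=0.4359  x^+=-4.3279  v^+=-1.4866  a^+=-0.8870
step 2: x_pred=-6.3535  r=2.3135  x^+=-5.8330  v^+=-1.4524  a^+=-0.7116
step 3: x_pred=-7.7283  r=9.6783  x^+=-5.5507  v^+=1.8092  a^+=0.0222
step 4: x_pred=-3.6572  r=1.5372  x^+=-3.3113  v^+=2.4678  a^+=0.1387
step 5: x_pred=-0.6697  r=-1.4403  x^+=-0.9938  v^+=2.0166  a^+=0.0295
step 6: x_pred=1.1194  r=-5.0794  x^+=-0.0234  v^+=-0.0528  a^+=-0.3555
step 7: x_pred=-0.2707  r=3.9907  x^+=0.6272  v^+=1.2274  a^+=-0.0530
step 8: x_pred=1.8751  r=-6.7351  x^+=0.3597  v^+=-1.6124  a^+=-0.5636

resid = -6.7351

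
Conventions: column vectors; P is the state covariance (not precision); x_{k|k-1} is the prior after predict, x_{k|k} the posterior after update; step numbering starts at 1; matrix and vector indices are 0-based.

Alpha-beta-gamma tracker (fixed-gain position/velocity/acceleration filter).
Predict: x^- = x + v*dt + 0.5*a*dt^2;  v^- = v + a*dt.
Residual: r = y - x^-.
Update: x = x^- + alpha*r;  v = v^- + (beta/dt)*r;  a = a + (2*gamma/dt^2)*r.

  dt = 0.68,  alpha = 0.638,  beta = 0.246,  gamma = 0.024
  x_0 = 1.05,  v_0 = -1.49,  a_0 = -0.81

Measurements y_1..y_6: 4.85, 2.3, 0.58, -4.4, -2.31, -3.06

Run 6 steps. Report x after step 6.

x_post = -3.9390

step 1: x_pred=-0.1505  r=5.0005  x^+=3.0398  v^+=-0.2318  a^+=-0.2909
step 2: x_pred=2.8149  r=-0.5149  x^+=2.4864  v^+=-0.6159  a^+=-0.3444
step 3: x_pred=1.9880  r=-1.4080  x^+=1.0897  v^+=-1.3594  a^+=-0.4905
step 4: x_pred=0.0519  r=-4.4519  x^+=-2.7884  v^+=-3.3035  a^+=-0.9527
step 5: x_pred=-5.2551  r=2.9451  x^+=-3.3761  v^+=-2.8859  a^+=-0.6469
step 6: x_pred=-5.4881  r=2.4281  x^+=-3.9390  v^+=-2.4474  a^+=-0.3949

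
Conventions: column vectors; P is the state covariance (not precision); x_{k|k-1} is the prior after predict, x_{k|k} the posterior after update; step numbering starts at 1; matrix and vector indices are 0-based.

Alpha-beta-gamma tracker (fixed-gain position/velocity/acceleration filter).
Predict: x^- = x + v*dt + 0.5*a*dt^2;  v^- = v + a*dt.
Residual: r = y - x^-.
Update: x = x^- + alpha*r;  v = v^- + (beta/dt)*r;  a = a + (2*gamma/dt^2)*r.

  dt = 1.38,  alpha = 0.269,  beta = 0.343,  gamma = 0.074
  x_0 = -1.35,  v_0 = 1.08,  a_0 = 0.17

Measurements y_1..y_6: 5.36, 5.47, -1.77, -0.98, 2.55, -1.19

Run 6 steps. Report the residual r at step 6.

resid = 2.4115

step 1: x_pred=0.3023  r=5.0577  x^+=1.6628  v^+=2.5717  a^+=0.5631
step 2: x_pred=5.7479  r=-0.2779  x^+=5.6731  v^+=3.2797  a^+=0.5415
step 3: x_pred=10.7146  r=-12.4846  x^+=7.3563  v^+=0.9238  a^+=-0.4288
step 4: x_pred=8.2228  r=-9.2028  x^+=5.7473  v^+=-1.9553  a^+=-1.1440
step 5: x_pred=1.9597  r=0.5903  x^+=2.1185  v^+=-3.3872  a^+=-1.0981
step 6: x_pred=-3.6015  r=2.4115  x^+=-2.9528  v^+=-4.3032  a^+=-0.9107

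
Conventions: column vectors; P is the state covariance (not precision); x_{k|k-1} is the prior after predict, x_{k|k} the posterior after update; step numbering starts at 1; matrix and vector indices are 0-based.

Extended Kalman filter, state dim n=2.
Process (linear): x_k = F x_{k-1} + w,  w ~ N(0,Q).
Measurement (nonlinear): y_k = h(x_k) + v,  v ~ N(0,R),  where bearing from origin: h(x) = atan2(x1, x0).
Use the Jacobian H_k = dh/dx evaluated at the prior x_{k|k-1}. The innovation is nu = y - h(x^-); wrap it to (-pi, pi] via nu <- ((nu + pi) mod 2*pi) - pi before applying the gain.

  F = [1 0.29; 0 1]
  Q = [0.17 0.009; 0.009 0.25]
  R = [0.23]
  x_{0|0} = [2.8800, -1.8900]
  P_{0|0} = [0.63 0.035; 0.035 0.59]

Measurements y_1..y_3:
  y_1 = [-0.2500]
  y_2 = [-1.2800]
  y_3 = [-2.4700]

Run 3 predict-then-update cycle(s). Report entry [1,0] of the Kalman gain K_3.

step 1: x^-=[2.3319, -1.8900]  P^-=[0.8699 0.2151; 0.2151 0.8400]  H_jac=[0.2098 0.2588]  S=[0.3479]  K=[0.6845; 0.7546]  nu=[0.4311]  x^+=[2.6270, -1.5647]  P^+=[0.7069 0.0354; 0.0354 0.6419]
step 2: x^-=[2.1733, -1.5647]  P^-=[0.9514 0.2305; 0.2305 0.8919]  H_jac=[0.2182 0.3030]  S=[0.3877]  K=[0.7156; 0.8269]  nu=[-0.6560]  x^+=[1.7038, -2.1071]  P^+=[0.7528 0.0011; 0.0011 0.6268]
step 3: x^-=[1.0927, -2.1071]  P^-=[0.9762 0.1919; 0.1919 0.8768]  H_jac=[0.3740 0.1939]  S=[0.4274]  K=[0.9414; 0.5658]  nu=[-1.3776]  x^+=[-0.2041, -2.8866]  P^+=[0.5975 -0.0358; -0.0358 0.7400]

K[1,0] = 0.5658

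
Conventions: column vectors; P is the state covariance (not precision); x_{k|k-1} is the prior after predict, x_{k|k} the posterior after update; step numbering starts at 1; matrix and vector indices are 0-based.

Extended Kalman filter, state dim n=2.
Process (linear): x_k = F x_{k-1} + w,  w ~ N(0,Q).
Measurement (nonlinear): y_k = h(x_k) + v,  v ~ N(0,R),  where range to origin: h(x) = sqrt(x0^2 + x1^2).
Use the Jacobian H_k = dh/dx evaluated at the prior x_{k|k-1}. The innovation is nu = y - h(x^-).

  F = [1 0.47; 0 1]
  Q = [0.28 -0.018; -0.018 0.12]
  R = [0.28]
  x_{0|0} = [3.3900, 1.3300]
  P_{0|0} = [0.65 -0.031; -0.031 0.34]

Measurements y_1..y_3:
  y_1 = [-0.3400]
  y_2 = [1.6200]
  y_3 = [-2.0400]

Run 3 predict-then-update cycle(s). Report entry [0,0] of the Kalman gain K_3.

step 1: x^-=[4.0151, 1.3300]  P^-=[0.9760 0.1108; 0.1108 0.4600]  H_jac=[0.9493 0.3144]  S=[1.2711]  K=[0.7563; 0.1965]  nu=[-4.5696]  x^+=[0.5592, 0.4319]  P^+=[0.2490 -0.0781; -0.0781 0.4109]
step 2: x^-=[0.7622, 0.4319]  P^-=[0.5463 0.0970; 0.0970 0.5309]  H_jac=[0.8700 0.4930]  S=[0.9057]  K=[0.5775; 0.3821]  nu=[0.7440]  x^+=[1.1918, 0.7162]  P^+=[0.2442 -0.1029; -0.1029 0.3986]
step 3: x^-=[1.5284, 0.7162]  P^-=[0.5155 0.0665; 0.0665 0.5186]  H_jac=[0.9055 0.4243]  S=[0.8471]  K=[0.5843; 0.3308]  nu=[-3.7279]  x^+=[-0.6499, -0.5170]  P^+=[0.2263 -0.0973; -0.0973 0.4259]

K[0,0] = 0.5843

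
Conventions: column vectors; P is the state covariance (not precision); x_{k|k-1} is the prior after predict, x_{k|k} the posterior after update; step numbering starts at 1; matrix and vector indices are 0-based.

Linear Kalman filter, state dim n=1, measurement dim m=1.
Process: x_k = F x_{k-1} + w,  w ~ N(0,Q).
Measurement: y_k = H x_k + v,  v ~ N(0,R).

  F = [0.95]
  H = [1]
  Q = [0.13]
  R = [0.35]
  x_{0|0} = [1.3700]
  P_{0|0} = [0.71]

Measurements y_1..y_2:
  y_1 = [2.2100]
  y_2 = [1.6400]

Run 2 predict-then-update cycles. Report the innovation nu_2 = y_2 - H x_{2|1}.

step 1: x^-=[1.3015]  P^-=[0.7708]  S=[1.1208]  K=[0.6877]  nu=[0.9085]  x^+=[1.9263]  P^+=[0.2407]
step 2: x^-=[1.8300]  P^-=[0.3472]  S=[0.6972]  K=[0.4980]  nu=[-0.1900]  x^+=[1.7354]  P^+=[0.1743]

innov = [-0.1900]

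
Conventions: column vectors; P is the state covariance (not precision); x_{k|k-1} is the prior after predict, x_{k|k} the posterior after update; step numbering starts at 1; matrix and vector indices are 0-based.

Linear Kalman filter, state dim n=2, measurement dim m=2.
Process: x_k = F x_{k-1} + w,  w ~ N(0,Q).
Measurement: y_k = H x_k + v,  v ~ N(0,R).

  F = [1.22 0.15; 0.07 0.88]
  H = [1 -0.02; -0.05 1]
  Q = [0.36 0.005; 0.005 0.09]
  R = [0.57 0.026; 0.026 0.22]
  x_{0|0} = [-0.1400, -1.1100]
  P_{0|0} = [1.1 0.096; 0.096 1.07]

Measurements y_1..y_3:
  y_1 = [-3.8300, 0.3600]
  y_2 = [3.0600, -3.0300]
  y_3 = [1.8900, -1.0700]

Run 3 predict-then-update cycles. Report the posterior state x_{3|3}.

x_post = [1.3496, -1.1078]

step 1: x^-=[-0.3373, -0.9866]  P^-=[2.0565 0.3443; 0.3443 0.9358]  S=[2.6131 0.2491; 0.2491 1.1265]  K=[0.7804 0.0418; 0.0479 0.8048]  nu=[-3.5124, 1.3297]  x^+=[-3.0227, -0.0845]  P^+=[0.4469 0.0518; 0.0518 0.1809]
step 2: x^-=[-3.7004, -0.2860]  P^-=[1.0483 0.1232; 0.1232 0.2387]  S=[1.6134 0.0922; 0.0922 0.4490]  K=[0.6468 0.0250; 0.0444 0.5088]  nu=[6.7547, -2.9291]  x^+=[0.5951, -1.4765]  P^+=[0.3701 0.0408; 0.0408 0.1151]
step 3: x^-=[0.5045, -1.2577]  P^-=[0.9284 0.0961; 0.0961 0.1860]  S=[1.4946 0.0720; 0.0720 0.3987]  K=[0.6193 0.0126; 0.0402 0.4472]  nu=[1.3603, 0.2129]  x^+=[1.3496, -1.1078]  P^+=[0.3540 0.0366; 0.0366 0.1013]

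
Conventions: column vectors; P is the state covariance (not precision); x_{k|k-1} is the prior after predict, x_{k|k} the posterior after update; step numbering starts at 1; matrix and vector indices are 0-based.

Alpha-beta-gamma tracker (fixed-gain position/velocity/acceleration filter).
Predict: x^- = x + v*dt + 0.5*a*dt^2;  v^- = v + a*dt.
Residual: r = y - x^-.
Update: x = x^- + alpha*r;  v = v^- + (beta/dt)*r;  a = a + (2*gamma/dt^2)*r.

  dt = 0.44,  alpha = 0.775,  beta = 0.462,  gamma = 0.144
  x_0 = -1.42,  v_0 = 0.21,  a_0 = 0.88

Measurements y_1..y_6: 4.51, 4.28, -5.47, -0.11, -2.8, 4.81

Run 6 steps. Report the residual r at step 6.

resid = 11.5882

step 1: x_pred=-1.2424  r=5.7524  x^+=3.2157  v^+=6.6372  a^+=9.4373
step 2: x_pred=7.0496  r=-2.7696  x^+=4.9032  v^+=7.8816  a^+=5.3172
step 3: x_pred=8.8858  r=-14.3558  x^+=-2.2400  v^+=-4.8524  a^+=-16.0385
step 4: x_pred=-5.9275  r=5.8175  x^+=-1.4189  v^+=-5.8009  a^+=-7.3843
step 5: x_pred=-4.6861  r=1.8861  x^+=-3.2244  v^+=-7.0695  a^+=-4.5784
step 6: x_pred=-6.7782  r=11.5882  x^+=2.2027  v^+=3.0835  a^+=12.6602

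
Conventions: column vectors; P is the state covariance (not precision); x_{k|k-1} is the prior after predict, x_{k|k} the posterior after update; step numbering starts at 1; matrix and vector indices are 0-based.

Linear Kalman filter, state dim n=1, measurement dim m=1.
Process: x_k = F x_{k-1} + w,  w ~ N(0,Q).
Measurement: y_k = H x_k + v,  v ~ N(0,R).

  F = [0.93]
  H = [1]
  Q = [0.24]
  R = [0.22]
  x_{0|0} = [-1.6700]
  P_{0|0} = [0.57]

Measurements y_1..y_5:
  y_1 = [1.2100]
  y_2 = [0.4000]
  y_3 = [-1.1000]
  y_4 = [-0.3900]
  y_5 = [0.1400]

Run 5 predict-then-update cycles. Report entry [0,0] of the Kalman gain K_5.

step 1: x^-=[-1.5531]  P^-=[0.7330]  S=[0.9530]  K=[0.7691]  nu=[2.7631]  x^+=[0.5721]  P^+=[0.1692]
step 2: x^-=[0.5321]  P^-=[0.3864]  S=[0.6064]  K=[0.6372]  nu=[-0.1321]  x^+=[0.4479]  P^+=[0.1402]
step 3: x^-=[0.4166]  P^-=[0.3612]  S=[0.5812]  K=[0.6215]  nu=[-1.5166]  x^+=[-0.5260]  P^+=[0.1367]
step 4: x^-=[-0.4892]  P^-=[0.3583]  S=[0.5783]  K=[0.6195]  nu=[0.0992]  x^+=[-0.4277]  P^+=[0.1363]
step 5: x^-=[-0.3978]  P^-=[0.3579]  S=[0.5779]  K=[0.6193]  nu=[0.5378]  x^+=[-0.0647]  P^+=[0.1362]

K[0,0] = 0.6193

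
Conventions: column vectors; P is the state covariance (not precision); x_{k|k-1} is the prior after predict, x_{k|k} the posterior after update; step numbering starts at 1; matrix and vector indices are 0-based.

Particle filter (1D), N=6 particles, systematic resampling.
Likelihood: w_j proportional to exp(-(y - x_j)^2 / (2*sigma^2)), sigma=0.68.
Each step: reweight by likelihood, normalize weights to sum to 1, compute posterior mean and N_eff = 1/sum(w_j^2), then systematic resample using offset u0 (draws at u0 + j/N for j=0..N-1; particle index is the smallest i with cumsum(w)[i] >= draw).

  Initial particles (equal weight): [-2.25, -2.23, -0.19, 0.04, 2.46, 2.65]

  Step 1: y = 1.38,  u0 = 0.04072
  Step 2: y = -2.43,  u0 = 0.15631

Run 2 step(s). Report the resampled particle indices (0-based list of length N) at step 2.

step 1: w=[0.0000, 0.0000, 0.1037, 0.2138, 0.4221, 0.2605]  mean=1.7174  Neff=3.3063  idx=[2, 3, 4, 4, 4, 5]
step 2: w=[0.7634, 0.2366, 0.0000, 0.0000, 0.0000, 0.0000]  mean=-0.1356  Neff=1.5655  idx=[0, 0, 0, 0, 1, 1]

resampled_idx = [0, 0, 0, 0, 1, 1]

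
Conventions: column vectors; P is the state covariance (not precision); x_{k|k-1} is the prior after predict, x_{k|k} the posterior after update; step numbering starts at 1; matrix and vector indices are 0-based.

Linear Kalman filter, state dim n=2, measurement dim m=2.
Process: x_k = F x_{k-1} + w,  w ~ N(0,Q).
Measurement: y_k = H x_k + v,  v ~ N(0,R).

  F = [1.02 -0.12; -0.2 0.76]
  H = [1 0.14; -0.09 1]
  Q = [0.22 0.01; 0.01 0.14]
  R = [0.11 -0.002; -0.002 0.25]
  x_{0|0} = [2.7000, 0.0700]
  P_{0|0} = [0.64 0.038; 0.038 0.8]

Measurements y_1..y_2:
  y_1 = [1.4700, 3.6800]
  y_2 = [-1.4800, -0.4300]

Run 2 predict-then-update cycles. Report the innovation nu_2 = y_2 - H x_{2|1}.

innov = [-2.6054, -2.0791]

step 1: x^-=[2.7456, -0.4868]  P^-=[0.8881 -0.1632; -0.1632 0.6161]  S=[0.9645 -0.1568; -0.1568 0.9027]  K=[0.8781 -0.1168; 0.0348 0.7049]  nu=[-1.2074, 4.4139]  x^+=[1.1698, 2.5823]  P^+=[0.0999 -0.0220; -0.0220 0.1742]
step 2: x^-=[0.8834, 1.7286]  P^-=[0.3318 -0.0438; -0.0438 0.2513]  S=[0.4345 -0.0399; -0.0399 0.5118]  K=[0.7417 -0.0861; 0.0262 0.5007]  nu=[-2.6054, -2.0791]  x^+=[-0.8701, 0.6195]  P^+=[0.0839 -0.0154; -0.0154 0.1237]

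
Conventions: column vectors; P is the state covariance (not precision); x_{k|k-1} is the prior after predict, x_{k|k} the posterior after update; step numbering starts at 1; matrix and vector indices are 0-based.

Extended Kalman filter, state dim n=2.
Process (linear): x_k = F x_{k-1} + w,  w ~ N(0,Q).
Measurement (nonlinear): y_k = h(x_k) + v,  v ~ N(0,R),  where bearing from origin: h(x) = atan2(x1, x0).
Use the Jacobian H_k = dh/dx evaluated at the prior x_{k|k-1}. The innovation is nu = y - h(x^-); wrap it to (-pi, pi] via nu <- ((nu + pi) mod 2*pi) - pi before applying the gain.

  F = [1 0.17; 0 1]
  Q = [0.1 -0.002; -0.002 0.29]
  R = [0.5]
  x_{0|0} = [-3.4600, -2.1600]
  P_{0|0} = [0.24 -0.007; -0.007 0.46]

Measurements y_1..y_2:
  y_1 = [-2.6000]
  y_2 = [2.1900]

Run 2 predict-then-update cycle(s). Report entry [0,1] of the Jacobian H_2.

step 1: x^-=[-3.8272, -2.1600]  P^-=[0.3509 0.0692; 0.0692 0.7500]  H_jac=[0.1118 -0.1982]  S=[0.5308]  K=[0.0481; -0.2654]  nu=[0.0278]  x^+=[-3.8259, -2.1674]  P^+=[0.3497 0.0760; 0.0760 0.7126]
step 2: x^-=[-4.1943, -2.1674]  P^-=[0.4961 0.1951; 0.1951 1.0026]  H_jac=[0.0972 -0.1882]  S=[0.5331]  K=[0.0216; -0.3183]  nu=[-1.4285]  x^+=[-4.2252, -1.7126]  P^+=[0.4959 0.1988; 0.1988 0.9486]

H_jac[0,1] = -0.1882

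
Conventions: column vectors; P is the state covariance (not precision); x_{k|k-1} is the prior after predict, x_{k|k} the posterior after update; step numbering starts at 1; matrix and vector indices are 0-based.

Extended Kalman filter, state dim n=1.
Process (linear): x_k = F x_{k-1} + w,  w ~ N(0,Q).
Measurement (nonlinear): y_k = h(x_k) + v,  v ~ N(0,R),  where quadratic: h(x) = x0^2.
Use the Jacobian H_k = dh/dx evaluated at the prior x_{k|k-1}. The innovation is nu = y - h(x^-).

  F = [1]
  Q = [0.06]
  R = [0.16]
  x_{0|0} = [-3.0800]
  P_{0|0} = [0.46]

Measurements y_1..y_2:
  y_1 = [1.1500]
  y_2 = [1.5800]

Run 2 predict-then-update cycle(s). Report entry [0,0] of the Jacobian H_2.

H_jac[0,0] = -3.4751

step 1: x^-=[-3.0800]  P^-=[0.5200]  H_jac=[-6.1600]  S=[19.8917]  K=[-0.1610]  nu=[-8.3364]  x^+=[-1.7376]  P^+=[0.0042]
step 2: x^-=[-1.7376]  P^-=[0.0642]  H_jac=[-3.4751]  S=[0.9351]  K=[-0.2385]  nu=[-1.4392]  x^+=[-1.3943]  P^+=[0.0110]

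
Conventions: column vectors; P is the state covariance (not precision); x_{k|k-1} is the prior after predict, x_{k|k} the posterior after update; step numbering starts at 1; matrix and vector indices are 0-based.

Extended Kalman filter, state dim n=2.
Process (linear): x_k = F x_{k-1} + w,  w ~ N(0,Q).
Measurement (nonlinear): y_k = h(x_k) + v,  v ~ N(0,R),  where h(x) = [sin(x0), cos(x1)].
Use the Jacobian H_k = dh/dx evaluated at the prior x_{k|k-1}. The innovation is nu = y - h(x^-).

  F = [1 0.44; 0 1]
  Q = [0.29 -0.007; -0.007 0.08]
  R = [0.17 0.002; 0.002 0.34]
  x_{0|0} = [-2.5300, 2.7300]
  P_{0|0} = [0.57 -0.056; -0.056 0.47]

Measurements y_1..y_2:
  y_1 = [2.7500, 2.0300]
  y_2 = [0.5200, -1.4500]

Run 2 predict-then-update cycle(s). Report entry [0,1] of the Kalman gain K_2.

K[0,1] = -0.0498

step 1: x^-=[-1.3288, 2.7300]  P^-=[0.9017 0.1438; 0.1438 0.5500]  H_jac=[0.2396 0.0000; 0.0000 -0.4001]  S=[0.2218 -0.0118; -0.0118 0.4280]  K=[0.9686 -0.1077; 0.1282 -0.5105]  nu=[3.7209, 2.9465]  x^+=[1.9578, 1.7029]  P^+=[0.6862 0.0867; 0.0867 0.4332]
step 2: x^-=[2.7070, 1.7029]  P^-=[1.1364 0.2703; 0.2703 0.5132]  H_jac=[-0.9071 0.0000; 0.0000 -0.9913]  S=[1.1050 0.2451; 0.2451 0.8443]  K=[-0.9218 -0.0498; -0.0943 -0.5752]  nu=[0.0990, -1.3183]  x^+=[2.6815, 2.4518]  P^+=[0.1729 0.0190; 0.0190 0.1975]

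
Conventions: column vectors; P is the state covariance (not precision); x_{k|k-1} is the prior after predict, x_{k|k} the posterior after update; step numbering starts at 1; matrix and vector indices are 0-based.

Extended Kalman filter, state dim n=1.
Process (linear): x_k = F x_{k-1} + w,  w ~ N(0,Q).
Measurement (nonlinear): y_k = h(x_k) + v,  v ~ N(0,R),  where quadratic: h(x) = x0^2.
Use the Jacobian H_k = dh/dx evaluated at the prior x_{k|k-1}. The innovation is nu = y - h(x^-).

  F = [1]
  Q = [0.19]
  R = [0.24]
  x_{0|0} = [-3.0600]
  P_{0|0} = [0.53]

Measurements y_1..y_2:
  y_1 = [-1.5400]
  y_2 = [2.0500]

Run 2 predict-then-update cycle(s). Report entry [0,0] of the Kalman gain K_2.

K[0,0] = -0.3268

step 1: x^-=[-3.0600]  P^-=[0.7200]  H_jac=[-6.1200]  S=[27.2072]  K=[-0.1620]  nu=[-10.9036]  x^+=[-1.2941]  P^+=[0.0064]
step 2: x^-=[-1.2941]  P^-=[0.1964]  H_jac=[-2.5882]  S=[1.5553]  K=[-0.3268]  nu=[0.3754]  x^+=[-1.4167]  P^+=[0.0303]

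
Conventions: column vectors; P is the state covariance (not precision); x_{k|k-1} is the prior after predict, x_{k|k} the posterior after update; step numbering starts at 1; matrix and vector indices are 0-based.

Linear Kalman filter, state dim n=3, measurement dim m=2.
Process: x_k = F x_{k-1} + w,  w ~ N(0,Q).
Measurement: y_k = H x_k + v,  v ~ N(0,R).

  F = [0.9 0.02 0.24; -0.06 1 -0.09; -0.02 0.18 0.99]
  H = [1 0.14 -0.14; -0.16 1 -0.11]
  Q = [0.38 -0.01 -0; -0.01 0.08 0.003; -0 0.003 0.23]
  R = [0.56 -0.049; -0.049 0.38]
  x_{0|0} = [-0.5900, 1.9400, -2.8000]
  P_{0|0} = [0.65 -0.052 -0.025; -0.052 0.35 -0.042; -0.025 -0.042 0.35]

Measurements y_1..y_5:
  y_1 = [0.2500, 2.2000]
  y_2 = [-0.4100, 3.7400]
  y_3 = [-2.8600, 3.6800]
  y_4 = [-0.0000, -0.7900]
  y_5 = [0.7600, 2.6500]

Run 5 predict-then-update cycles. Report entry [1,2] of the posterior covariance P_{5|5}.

P_post[1,2] = 0.0502

step 1: x^-=[-1.1642, 2.2274, -2.4110]  P^-=[0.9137 -0.1000 0.0395; -0.1000 0.4487 -0.0023; 0.0395 -0.0023 0.5710]  S=[1.4547 -0.2245; -0.2245 0.8929]  K=[0.5944 -0.1312; 0.0572 0.5351; -0.0420 -0.0905]  nu=[0.7648, -0.4789]  x^+=[-0.6467, 2.0149, -2.3998]  P^+=[0.3493 -0.0171 0.0544; -0.0171 0.2020 0.0383; 0.0544 0.0383 0.5629]
step 2: x^-=[-1.1177, 2.2697, -2.0001]  P^-=[0.7187 -0.0484 0.1760; -0.0484 0.2836 0.0243; 0.1760 0.0243 0.8000]  S=[1.2361 -0.1785; -0.1785 0.7080]  K=[0.5383 -0.1224; 0.0509 0.4205; 0.0372 -0.1204]  nu=[0.1099, 1.0715]  x^+=[-1.1897, 2.7259, -2.1250]  P^+=[0.3264 -0.0066 0.1285; -0.0066 0.1628 0.0595; 0.1285 0.0595 0.7864]
step 3: x^-=[-1.5262, 2.9885, -1.5893]  P^-=[0.7455 -0.0453 0.2981; -0.0453 0.2418 0.0134; 0.2981 0.0134 1.0223]  S=[1.2336 -0.1912; -0.1912 0.6753]  K=[0.5439 -0.1383; 0.0481 0.3803; 0.0977 -0.1897]  nu=[-1.9747, 0.2725]  x^+=[-2.6380, 2.9971, -1.8340]  P^+=[0.3389 -0.0038 0.1925; -0.0038 0.1483 0.0616; 0.1925 0.0616 0.9791]
step 4: x^-=[-2.7544, 3.3205, -1.2234]  P^-=[0.7945 -0.0536 0.4009; -0.0536 0.2289 -0.0081; 0.4009 -0.0081 1.2090]  S=[1.2558 -0.2117; -0.2117 0.6769]  K=[0.5553 -0.1584; 0.0455 0.3664; 0.1398 -0.2594]  nu=[2.1183, -4.6857]  x^+=[-0.8357, 1.7001, 0.2884]  P^+=[0.3530 -0.0045 0.2404; -0.0045 0.1425 0.0566; 0.2404 0.0566 1.1235]
step 5: x^-=[-0.6489, 1.7243, 0.6083]  P^-=[0.8350 -0.0640 0.4770; -0.0640 0.2258 -0.0296; 0.4770 -0.0296 1.3466]  S=[1.2755 -0.2300; -0.2300 0.6873]  K=[0.5637 -0.1752; 0.0433 0.3627; 0.1663 -0.3140]  nu=[1.2526, 0.8888]  x^+=[-0.0985, 2.1009, 0.5375]  P^+=[0.3632 -0.0061 0.2722; -0.0061 0.1402 0.0502; 0.2722 0.0502 1.2195]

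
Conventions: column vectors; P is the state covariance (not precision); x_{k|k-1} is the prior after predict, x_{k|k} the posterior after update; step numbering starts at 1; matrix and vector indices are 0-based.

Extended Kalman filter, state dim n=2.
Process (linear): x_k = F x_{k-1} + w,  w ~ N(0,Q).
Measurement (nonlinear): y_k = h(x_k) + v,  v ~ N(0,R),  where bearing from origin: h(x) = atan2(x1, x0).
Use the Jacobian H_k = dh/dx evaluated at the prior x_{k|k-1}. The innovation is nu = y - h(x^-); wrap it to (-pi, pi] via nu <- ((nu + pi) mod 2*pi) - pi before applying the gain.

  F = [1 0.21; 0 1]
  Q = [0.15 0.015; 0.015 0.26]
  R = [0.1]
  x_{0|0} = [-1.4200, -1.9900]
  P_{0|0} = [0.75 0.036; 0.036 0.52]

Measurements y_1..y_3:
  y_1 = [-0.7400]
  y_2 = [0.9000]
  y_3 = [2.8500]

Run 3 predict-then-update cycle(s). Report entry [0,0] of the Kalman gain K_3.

K[0,0] = 1.2483

step 1: x^-=[-1.8379, -1.9900]  P^-=[0.9381 0.1602; 0.1602 0.7800]  H_jac=[0.2712 -0.2505]  S=[0.1962]  K=[1.0923; -0.7745]  nu=[1.5765]  x^+=[-0.1159, -3.2109]  P^+=[0.7040 0.3261; 0.3261 0.6623]
step 2: x^-=[-0.7902, -3.2109]  P^-=[1.0202 0.4802; 0.4802 0.9223]  H_jac=[0.2937 -0.0723]  S=[0.1724]  K=[1.5363; 0.4314]  nu=[2.7121]  x^+=[3.3765, -2.0410]  P^+=[0.6132 0.3660; 0.3660 0.8903]
step 3: x^-=[2.9479, -2.0410]  P^-=[0.9562 0.5679; 0.5679 1.1503]  H_jac=[0.1588 0.2293]  S=[0.2259]  K=[1.2483; 1.5665]  nu=[-2.8276]  x^+=[-0.5819, -6.4705]  P^+=[0.6041 0.1261; 0.1261 0.5958]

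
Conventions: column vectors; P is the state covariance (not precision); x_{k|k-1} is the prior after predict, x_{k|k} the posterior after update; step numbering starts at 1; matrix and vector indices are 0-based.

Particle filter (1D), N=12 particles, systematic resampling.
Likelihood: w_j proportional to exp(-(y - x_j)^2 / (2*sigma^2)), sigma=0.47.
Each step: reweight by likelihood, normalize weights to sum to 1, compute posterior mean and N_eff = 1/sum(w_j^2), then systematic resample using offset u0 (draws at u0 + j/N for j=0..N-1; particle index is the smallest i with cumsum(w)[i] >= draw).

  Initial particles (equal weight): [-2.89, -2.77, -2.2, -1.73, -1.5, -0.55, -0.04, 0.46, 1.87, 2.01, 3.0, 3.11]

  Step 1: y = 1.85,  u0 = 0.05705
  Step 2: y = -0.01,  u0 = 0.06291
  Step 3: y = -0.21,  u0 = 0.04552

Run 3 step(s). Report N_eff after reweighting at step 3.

N_eff = 10.3749

step 1: w=[0.0000, 0.0000, 0.0000, 0.0000, 0.0000, 0.0000, 0.0002, 0.0062, 0.4914, 0.4641, 0.0246, 0.0135]  mean=1.9706  Neff=2.1850  idx=[8, 8, 8, 8, 8, 8, 9, 9, 9, 9, 9, 10]
step 2: w=[0.1342, 0.1342, 0.1342, 0.1342, 0.1342, 0.1342, 0.0390, 0.0390, 0.0390, 0.0390, 0.0390, 0.0000]  mean=1.8973  Neff=8.6491  idx=[0, 1, 1, 2, 2, 3, 4, 4, 5, 6, 8, 10]
step 3: w=[0.1024, 0.1024, 0.1024, 0.1024, 0.1024, 0.1024, 0.1024, 0.1024, 0.1024, 0.0262, 0.0262, 0.0262]  mean=1.8810  Neff=10.3749  idx=[0, 1, 2, 2, 3, 4, 5, 6, 6, 7, 8, 10]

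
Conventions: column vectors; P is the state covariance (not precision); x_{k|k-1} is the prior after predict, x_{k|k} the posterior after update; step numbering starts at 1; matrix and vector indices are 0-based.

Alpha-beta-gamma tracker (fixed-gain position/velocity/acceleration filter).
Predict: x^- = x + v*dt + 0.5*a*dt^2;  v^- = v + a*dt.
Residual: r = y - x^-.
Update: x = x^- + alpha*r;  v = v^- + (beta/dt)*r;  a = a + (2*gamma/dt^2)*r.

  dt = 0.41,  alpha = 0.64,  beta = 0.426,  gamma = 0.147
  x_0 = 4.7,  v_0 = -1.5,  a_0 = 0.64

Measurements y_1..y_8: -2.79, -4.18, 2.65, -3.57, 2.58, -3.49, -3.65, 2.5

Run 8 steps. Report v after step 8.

v_post = 0.8264

step 1: x_pred=4.1388  r=-6.9288  x^+=-0.2956  v^+=-8.4368  a^+=-11.4782
step 2: x_pred=-4.7195  r=0.5395  x^+=-4.3742  v^+=-12.5823  a^+=-10.5347
step 3: x_pred=-10.4184  r=13.0684  x^+=-2.0546  v^+=-3.3232  a^+=12.3214
step 4: x_pred=-2.3815  r=-1.1885  x^+=-3.1421  v^+=0.4937  a^+=10.2428
step 5: x_pred=-2.0788  r=4.6588  x^+=0.9028  v^+=9.5339  a^+=18.3908
step 6: x_pred=6.3575  r=-9.8475  x^+=0.0551  v^+=6.8424  a^+=1.1680
step 7: x_pred=2.9586  r=-6.6086  x^+=-1.2709  v^+=0.4547  a^+=-10.3902
step 8: x_pred=-1.9578  r=4.4578  x^+=0.8952  v^+=0.8264  a^+=-2.5938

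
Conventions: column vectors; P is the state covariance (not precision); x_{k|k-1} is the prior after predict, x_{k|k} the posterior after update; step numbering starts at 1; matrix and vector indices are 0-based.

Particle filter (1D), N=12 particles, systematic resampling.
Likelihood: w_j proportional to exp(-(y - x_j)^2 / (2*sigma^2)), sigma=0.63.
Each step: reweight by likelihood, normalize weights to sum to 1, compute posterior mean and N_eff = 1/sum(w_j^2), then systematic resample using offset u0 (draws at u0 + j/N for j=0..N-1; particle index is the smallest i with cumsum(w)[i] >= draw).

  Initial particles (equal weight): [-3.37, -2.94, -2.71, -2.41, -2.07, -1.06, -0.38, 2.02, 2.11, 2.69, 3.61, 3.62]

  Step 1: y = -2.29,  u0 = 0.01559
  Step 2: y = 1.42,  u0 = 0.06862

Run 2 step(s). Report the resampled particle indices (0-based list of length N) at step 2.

resampled_idx = [9, 9, 9, 9, 10, 10, 10, 10, 11, 11, 11, 11]

step 1: w=[0.0622, 0.1587, 0.2164, 0.2654, 0.2543, 0.0402, 0.0027, 0.0000, 0.0000, 0.0000, 0.0000, 0.0000]  mean=-2.4725  Neff=4.7025  idx=[0, 1, 1, 2, 2, 2, 3, 3, 3, 4, 4, 4]
step 2: w=[0.0000, 0.0001, 0.0001, 0.0007, 0.0007, 0.0007, 0.0139, 0.0139, 0.0139, 0.3187, 0.3187, 0.3187]  mean=-2.0856  Neff=3.2746  idx=[9, 9, 9, 9, 10, 10, 10, 10, 11, 11, 11, 11]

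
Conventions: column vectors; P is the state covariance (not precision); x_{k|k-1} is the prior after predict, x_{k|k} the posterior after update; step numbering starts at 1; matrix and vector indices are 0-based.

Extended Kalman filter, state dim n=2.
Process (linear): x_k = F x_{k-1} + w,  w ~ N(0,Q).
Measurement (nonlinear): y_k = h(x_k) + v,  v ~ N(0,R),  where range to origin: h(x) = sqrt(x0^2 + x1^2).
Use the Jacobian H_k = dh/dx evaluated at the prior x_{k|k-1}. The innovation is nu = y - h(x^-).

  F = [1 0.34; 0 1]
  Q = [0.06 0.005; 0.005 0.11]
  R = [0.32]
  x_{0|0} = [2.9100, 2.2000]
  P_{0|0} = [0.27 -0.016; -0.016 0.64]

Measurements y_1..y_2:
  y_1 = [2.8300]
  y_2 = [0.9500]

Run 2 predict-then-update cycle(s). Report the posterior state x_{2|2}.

step 1: x^-=[3.6580, 2.2000]  P^-=[0.3931 0.2066; 0.2066 0.7500]  H_jac=[0.8570 0.5154]  S=[0.9904]  K=[0.4476; 0.5691]  nu=[-1.4386]  x^+=[3.0140, 1.3814]  P^+=[0.1946 -0.0457; -0.0457 0.4293]
step 2: x^-=[3.4837, 1.3814]  P^-=[0.2732 0.1053; 0.1053 0.5393]  H_jac=[0.9296 0.3686]  S=[0.7015]  K=[0.4173; 0.4229]  nu=[-2.7976]  x^+=[2.3161, 0.1984]  P^+=[0.1510 -0.0185; -0.0185 0.4138]

x_post = [2.3161, 0.1984]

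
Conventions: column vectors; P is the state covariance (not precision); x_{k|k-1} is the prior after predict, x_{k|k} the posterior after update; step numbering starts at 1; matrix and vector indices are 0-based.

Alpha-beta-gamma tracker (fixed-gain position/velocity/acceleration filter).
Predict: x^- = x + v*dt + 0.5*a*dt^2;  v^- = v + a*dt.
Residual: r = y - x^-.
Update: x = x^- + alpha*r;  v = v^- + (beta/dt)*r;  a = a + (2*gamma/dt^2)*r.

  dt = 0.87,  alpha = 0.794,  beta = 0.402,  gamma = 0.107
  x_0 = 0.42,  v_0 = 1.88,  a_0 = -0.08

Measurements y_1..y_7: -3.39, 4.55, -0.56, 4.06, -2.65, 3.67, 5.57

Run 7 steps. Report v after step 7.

step 1: x_pred=2.0253  r=-5.4153  x^+=-2.2744  v^+=-0.6919  a^+=-1.6111
step 2: x_pred=-3.4861  r=8.0361  x^+=2.8946  v^+=1.6197  a^+=0.6610
step 3: x_pred=4.5539  r=-5.1139  x^+=0.4935  v^+=-0.1682  a^+=-0.7849
step 4: x_pred=0.0501  r=4.0099  x^+=3.2340  v^+=1.0018  a^+=0.3488
step 5: x_pred=4.2376  r=-6.8876  x^+=-1.2312  v^+=-1.8772  a^+=-1.5985
step 6: x_pred=-3.4693  r=7.1393  x^+=2.1993  v^+=0.0309  a^+=0.4200
step 7: x_pred=2.3852  r=3.1848  x^+=4.9139  v^+=1.8680  a^+=1.3205

v_post = 1.8680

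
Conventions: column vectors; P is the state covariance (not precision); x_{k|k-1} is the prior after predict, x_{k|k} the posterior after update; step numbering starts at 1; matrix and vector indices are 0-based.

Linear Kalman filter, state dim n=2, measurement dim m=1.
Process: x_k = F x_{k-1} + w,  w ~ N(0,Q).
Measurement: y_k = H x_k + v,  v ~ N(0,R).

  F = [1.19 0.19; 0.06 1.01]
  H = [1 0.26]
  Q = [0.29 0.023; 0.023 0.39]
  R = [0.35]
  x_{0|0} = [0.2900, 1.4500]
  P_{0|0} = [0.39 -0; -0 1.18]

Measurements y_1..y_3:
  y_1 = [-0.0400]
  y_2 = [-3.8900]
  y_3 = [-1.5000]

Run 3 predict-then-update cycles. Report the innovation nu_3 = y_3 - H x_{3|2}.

step 1: x^-=[0.6206, 1.4819]  P^-=[0.8849 0.2773; 0.2773 1.5951]  S=[1.4869]  K=[0.6436; 0.4654]  nu=[-1.0459]  x^+=[-0.0525, 0.9951]  P^+=[0.2690 -0.1681; -0.1681 1.2730]
step 2: x^-=[0.1266, 1.0019]  P^-=[0.6408 0.0825; 0.0825 1.6692]  S=[1.1466]  K=[0.5776; 0.4505]  nu=[-4.2771]  x^+=[-2.3439, -0.9249]  P^+=[0.2583 -0.2158; -0.2158 1.4365]
step 3: x^-=[-2.9650, -1.0748]  P^-=[0.6100 0.0553; 0.0553 1.8302]  S=[1.1125]  K=[0.5613; 0.4774]  nu=[1.7445]  x^+=[-1.9859, -0.2420]  P^+=[0.2596 -0.2428; -0.2428 1.5766]

innov = [1.7445]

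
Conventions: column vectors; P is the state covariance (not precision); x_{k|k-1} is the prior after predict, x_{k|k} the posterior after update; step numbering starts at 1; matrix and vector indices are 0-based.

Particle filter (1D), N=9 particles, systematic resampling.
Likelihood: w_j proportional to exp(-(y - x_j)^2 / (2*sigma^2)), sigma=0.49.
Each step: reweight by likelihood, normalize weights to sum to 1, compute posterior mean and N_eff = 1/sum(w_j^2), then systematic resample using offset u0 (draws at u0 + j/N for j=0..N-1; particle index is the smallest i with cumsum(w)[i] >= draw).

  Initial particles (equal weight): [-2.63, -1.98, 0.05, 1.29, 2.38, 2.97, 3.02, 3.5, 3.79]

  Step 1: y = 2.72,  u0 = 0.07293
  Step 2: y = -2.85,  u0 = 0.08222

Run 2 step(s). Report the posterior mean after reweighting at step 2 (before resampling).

post_mean = 2.3800

step 1: w=[0.0000, 0.0000, 0.0000, 0.0049, 0.2728, 0.3047, 0.2878, 0.0978, 0.0320]  mean=2.8932  Neff=3.8356  idx=[4, 4, 5, 5, 5, 6, 6, 6, 7]
step 2: w=[0.5000, 0.5000, 0.0000, 0.0000, 0.0000, 0.0000, 0.0000, 0.0000, 0.0000]  mean=2.3800  Neff=2.0000  idx=[0, 0, 0, 0, 1, 1, 1, 1, 1]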